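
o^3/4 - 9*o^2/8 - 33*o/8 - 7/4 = (o/4 + 1/2)*(o - 7)*(o + 1/2)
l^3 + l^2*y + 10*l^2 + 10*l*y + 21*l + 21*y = (l + 3)*(l + 7)*(l + y)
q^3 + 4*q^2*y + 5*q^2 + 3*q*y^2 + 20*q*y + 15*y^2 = (q + 5)*(q + y)*(q + 3*y)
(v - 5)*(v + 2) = v^2 - 3*v - 10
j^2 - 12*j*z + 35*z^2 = (j - 7*z)*(j - 5*z)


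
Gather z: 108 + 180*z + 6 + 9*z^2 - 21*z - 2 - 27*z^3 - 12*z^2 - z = -27*z^3 - 3*z^2 + 158*z + 112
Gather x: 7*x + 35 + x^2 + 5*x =x^2 + 12*x + 35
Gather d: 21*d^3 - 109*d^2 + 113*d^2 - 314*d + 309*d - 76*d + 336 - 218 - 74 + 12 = 21*d^3 + 4*d^2 - 81*d + 56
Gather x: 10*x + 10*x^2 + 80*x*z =10*x^2 + x*(80*z + 10)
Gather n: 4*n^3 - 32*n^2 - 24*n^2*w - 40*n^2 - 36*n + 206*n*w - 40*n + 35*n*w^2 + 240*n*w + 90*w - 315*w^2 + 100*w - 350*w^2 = 4*n^3 + n^2*(-24*w - 72) + n*(35*w^2 + 446*w - 76) - 665*w^2 + 190*w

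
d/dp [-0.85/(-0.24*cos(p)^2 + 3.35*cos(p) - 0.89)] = (0.408*cos(p) - 2.8475)*sin(p)/(0.24*cos(p)^2 - 3.35*cos(p) + 0.89)^2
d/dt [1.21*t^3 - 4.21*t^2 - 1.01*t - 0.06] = 3.63*t^2 - 8.42*t - 1.01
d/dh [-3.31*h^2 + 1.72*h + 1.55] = 1.72 - 6.62*h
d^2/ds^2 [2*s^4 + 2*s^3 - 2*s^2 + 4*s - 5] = 24*s^2 + 12*s - 4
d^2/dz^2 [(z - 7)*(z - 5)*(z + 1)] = 6*z - 22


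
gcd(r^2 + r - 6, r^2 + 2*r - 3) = r + 3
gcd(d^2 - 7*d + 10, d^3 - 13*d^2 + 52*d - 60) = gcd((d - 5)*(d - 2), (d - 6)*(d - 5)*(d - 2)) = d^2 - 7*d + 10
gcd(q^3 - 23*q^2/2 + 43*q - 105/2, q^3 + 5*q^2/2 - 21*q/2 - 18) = q - 3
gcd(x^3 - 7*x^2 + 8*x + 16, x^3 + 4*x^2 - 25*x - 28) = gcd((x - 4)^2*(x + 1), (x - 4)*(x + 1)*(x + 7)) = x^2 - 3*x - 4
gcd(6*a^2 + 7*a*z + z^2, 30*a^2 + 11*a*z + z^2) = 6*a + z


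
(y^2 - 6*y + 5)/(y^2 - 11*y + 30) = (y - 1)/(y - 6)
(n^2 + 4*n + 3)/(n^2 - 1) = (n + 3)/(n - 1)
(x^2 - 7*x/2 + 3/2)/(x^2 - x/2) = (x - 3)/x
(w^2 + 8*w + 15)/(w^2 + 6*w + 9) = (w + 5)/(w + 3)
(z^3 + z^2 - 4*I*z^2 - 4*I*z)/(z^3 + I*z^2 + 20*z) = (z + 1)/(z + 5*I)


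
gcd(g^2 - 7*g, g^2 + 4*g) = g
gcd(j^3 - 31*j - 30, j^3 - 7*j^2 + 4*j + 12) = j^2 - 5*j - 6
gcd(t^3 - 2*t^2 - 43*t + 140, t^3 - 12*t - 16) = t - 4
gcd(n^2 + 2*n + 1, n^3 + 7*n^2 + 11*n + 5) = n^2 + 2*n + 1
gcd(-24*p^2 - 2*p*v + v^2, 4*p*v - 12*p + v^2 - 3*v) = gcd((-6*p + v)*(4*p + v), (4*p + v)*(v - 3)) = 4*p + v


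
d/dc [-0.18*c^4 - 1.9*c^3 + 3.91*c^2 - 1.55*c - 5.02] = -0.72*c^3 - 5.7*c^2 + 7.82*c - 1.55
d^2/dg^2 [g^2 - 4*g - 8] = 2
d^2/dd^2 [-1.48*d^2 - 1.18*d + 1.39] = -2.96000000000000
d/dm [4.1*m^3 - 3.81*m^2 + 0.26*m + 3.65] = 12.3*m^2 - 7.62*m + 0.26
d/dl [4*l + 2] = 4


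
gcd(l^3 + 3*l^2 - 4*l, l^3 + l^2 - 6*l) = l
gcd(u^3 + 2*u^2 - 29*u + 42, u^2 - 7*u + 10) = u - 2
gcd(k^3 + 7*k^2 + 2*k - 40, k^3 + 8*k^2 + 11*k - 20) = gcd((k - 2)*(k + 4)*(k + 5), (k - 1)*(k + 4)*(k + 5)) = k^2 + 9*k + 20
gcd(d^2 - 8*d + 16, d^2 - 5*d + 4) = d - 4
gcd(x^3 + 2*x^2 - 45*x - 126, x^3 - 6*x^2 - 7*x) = x - 7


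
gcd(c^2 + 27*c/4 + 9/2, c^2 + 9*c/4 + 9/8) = c + 3/4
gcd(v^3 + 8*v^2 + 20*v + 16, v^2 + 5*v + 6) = v + 2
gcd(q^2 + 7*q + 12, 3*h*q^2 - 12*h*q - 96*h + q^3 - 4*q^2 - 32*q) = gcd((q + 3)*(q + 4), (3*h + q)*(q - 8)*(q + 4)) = q + 4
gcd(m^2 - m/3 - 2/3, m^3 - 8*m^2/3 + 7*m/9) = 1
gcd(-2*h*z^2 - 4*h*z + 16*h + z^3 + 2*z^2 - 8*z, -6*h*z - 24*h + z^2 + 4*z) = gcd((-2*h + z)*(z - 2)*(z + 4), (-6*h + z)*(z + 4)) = z + 4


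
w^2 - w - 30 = (w - 6)*(w + 5)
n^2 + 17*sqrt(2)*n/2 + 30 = (n + 5*sqrt(2)/2)*(n + 6*sqrt(2))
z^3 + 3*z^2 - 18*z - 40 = (z - 4)*(z + 2)*(z + 5)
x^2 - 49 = (x - 7)*(x + 7)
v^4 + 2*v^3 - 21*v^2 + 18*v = v*(v - 3)*(v - 1)*(v + 6)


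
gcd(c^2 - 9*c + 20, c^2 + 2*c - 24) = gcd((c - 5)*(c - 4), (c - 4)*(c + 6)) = c - 4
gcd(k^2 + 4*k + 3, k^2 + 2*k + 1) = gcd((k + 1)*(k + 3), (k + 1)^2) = k + 1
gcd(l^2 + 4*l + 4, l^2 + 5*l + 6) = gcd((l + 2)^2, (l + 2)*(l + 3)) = l + 2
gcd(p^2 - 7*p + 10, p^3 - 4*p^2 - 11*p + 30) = p^2 - 7*p + 10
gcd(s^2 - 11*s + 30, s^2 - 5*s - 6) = s - 6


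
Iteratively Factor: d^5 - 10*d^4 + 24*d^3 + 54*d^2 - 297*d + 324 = (d - 3)*(d^4 - 7*d^3 + 3*d^2 + 63*d - 108) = (d - 3)^2*(d^3 - 4*d^2 - 9*d + 36) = (d - 3)^3*(d^2 - d - 12) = (d - 4)*(d - 3)^3*(d + 3)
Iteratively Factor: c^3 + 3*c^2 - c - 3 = (c - 1)*(c^2 + 4*c + 3) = (c - 1)*(c + 1)*(c + 3)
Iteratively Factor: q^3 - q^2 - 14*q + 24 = (q + 4)*(q^2 - 5*q + 6) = (q - 3)*(q + 4)*(q - 2)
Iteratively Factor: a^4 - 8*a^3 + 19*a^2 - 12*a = (a - 3)*(a^3 - 5*a^2 + 4*a) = (a - 4)*(a - 3)*(a^2 - a) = (a - 4)*(a - 3)*(a - 1)*(a)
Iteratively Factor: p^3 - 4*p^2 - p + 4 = (p + 1)*(p^2 - 5*p + 4) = (p - 1)*(p + 1)*(p - 4)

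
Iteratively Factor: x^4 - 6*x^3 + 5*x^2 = (x - 5)*(x^3 - x^2) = x*(x - 5)*(x^2 - x) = x*(x - 5)*(x - 1)*(x)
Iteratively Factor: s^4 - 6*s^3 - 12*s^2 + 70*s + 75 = (s - 5)*(s^3 - s^2 - 17*s - 15) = (s - 5)*(s + 3)*(s^2 - 4*s - 5) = (s - 5)^2*(s + 3)*(s + 1)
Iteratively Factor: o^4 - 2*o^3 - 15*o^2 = (o)*(o^3 - 2*o^2 - 15*o) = o^2*(o^2 - 2*o - 15) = o^2*(o + 3)*(o - 5)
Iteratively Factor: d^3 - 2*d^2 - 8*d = (d + 2)*(d^2 - 4*d) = (d - 4)*(d + 2)*(d)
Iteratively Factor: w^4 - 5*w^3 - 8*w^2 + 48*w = (w)*(w^3 - 5*w^2 - 8*w + 48) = w*(w - 4)*(w^2 - w - 12) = w*(w - 4)*(w + 3)*(w - 4)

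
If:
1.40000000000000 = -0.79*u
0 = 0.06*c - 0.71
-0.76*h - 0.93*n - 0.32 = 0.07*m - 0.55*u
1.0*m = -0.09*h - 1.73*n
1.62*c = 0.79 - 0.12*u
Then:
No Solution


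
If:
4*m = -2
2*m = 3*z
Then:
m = -1/2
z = -1/3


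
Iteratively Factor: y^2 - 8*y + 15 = (y - 5)*(y - 3)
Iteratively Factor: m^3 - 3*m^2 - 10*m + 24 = (m - 2)*(m^2 - m - 12) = (m - 2)*(m + 3)*(m - 4)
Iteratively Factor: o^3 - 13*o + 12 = (o - 1)*(o^2 + o - 12) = (o - 3)*(o - 1)*(o + 4)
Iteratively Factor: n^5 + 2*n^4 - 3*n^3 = (n + 3)*(n^4 - n^3) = n*(n + 3)*(n^3 - n^2) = n^2*(n + 3)*(n^2 - n) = n^2*(n - 1)*(n + 3)*(n)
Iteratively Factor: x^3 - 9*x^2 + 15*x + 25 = (x - 5)*(x^2 - 4*x - 5) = (x - 5)*(x + 1)*(x - 5)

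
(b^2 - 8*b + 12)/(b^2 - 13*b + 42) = (b - 2)/(b - 7)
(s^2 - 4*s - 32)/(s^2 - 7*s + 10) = (s^2 - 4*s - 32)/(s^2 - 7*s + 10)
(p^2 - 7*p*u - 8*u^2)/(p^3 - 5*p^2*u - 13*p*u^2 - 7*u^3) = (p - 8*u)/(p^2 - 6*p*u - 7*u^2)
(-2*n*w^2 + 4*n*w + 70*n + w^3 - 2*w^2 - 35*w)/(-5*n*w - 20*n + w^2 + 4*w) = (2*n*w^2 - 4*n*w - 70*n - w^3 + 2*w^2 + 35*w)/(5*n*w + 20*n - w^2 - 4*w)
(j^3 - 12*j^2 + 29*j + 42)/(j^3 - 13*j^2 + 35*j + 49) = (j - 6)/(j - 7)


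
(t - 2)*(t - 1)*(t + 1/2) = t^3 - 5*t^2/2 + t/2 + 1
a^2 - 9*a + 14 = (a - 7)*(a - 2)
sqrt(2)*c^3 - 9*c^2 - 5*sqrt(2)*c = c*(c - 5*sqrt(2))*(sqrt(2)*c + 1)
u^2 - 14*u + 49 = (u - 7)^2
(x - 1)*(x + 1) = x^2 - 1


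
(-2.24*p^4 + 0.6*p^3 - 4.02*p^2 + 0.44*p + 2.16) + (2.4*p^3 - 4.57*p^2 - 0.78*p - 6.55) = -2.24*p^4 + 3.0*p^3 - 8.59*p^2 - 0.34*p - 4.39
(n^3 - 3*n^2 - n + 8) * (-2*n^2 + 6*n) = -2*n^5 + 12*n^4 - 16*n^3 - 22*n^2 + 48*n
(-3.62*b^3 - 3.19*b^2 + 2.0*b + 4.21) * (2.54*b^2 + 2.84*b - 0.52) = -9.1948*b^5 - 18.3834*b^4 - 2.0972*b^3 + 18.0322*b^2 + 10.9164*b - 2.1892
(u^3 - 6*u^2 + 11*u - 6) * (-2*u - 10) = -2*u^4 + 2*u^3 + 38*u^2 - 98*u + 60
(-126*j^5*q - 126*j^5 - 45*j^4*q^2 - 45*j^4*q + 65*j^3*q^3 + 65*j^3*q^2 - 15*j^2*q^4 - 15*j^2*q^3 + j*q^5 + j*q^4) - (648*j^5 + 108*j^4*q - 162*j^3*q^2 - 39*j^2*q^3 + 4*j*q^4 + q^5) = -126*j^5*q - 774*j^5 - 45*j^4*q^2 - 153*j^4*q + 65*j^3*q^3 + 227*j^3*q^2 - 15*j^2*q^4 + 24*j^2*q^3 + j*q^5 - 3*j*q^4 - q^5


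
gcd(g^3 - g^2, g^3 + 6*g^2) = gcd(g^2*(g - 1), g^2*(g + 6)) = g^2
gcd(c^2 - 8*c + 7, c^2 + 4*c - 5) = c - 1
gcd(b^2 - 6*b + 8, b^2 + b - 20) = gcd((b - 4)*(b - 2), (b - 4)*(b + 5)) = b - 4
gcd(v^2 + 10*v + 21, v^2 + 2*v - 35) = v + 7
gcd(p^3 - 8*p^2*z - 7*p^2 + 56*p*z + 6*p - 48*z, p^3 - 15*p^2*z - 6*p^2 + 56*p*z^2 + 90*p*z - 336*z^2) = -p^2 + 8*p*z + 6*p - 48*z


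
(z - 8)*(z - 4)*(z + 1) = z^3 - 11*z^2 + 20*z + 32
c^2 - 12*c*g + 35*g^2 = (c - 7*g)*(c - 5*g)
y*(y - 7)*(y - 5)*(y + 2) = y^4 - 10*y^3 + 11*y^2 + 70*y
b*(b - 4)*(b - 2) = b^3 - 6*b^2 + 8*b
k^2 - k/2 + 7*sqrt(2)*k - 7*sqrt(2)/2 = (k - 1/2)*(k + 7*sqrt(2))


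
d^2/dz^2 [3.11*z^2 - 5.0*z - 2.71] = 6.22000000000000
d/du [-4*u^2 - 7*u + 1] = -8*u - 7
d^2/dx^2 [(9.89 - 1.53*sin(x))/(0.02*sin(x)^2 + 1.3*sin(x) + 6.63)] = (0.000612000000000001*sin(x)^5 - 0.055604*sin(x)^4 - 1.989912*sin(x)^3 - 24.631778*sin(x)^2 + 155.256075*sin(x) + 57.179512)/(0.02*sin(x)^2 + 1.3*sin(x) + 6.63)^3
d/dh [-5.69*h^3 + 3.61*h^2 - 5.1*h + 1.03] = -17.07*h^2 + 7.22*h - 5.1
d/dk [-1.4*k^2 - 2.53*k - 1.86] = -2.8*k - 2.53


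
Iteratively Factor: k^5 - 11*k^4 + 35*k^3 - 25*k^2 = (k - 5)*(k^4 - 6*k^3 + 5*k^2) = (k - 5)^2*(k^3 - k^2) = k*(k - 5)^2*(k^2 - k) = k^2*(k - 5)^2*(k - 1)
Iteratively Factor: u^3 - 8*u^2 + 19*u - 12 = (u - 4)*(u^2 - 4*u + 3) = (u - 4)*(u - 1)*(u - 3)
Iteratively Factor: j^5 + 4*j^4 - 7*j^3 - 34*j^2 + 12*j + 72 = (j + 3)*(j^4 + j^3 - 10*j^2 - 4*j + 24) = (j + 2)*(j + 3)*(j^3 - j^2 - 8*j + 12) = (j - 2)*(j + 2)*(j + 3)*(j^2 + j - 6) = (j - 2)*(j + 2)*(j + 3)^2*(j - 2)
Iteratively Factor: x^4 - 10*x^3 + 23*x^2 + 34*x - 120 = (x - 3)*(x^3 - 7*x^2 + 2*x + 40) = (x - 4)*(x - 3)*(x^2 - 3*x - 10) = (x - 4)*(x - 3)*(x + 2)*(x - 5)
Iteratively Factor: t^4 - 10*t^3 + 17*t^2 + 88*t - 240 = (t - 4)*(t^3 - 6*t^2 - 7*t + 60) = (t - 4)*(t + 3)*(t^2 - 9*t + 20) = (t - 5)*(t - 4)*(t + 3)*(t - 4)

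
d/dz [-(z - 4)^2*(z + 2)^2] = -4*z^3 + 12*z^2 + 24*z - 32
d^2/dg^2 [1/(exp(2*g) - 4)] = 4*(exp(2*g) + 4)*exp(2*g)/(exp(2*g) - 4)^3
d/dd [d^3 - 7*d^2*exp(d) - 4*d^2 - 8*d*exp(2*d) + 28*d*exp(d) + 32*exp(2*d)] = -7*d^2*exp(d) + 3*d^2 - 16*d*exp(2*d) + 14*d*exp(d) - 8*d + 56*exp(2*d) + 28*exp(d)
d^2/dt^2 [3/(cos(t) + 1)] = 3*(sin(t)^2 + cos(t) + 1)/(cos(t) + 1)^3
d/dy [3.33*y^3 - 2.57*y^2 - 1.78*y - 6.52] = 9.99*y^2 - 5.14*y - 1.78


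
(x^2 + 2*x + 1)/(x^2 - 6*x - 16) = (x^2 + 2*x + 1)/(x^2 - 6*x - 16)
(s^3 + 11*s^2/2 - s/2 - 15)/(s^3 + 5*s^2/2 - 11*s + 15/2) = (s + 2)/(s - 1)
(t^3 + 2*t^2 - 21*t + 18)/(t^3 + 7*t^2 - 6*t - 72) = (t - 1)/(t + 4)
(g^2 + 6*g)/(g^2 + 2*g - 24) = g/(g - 4)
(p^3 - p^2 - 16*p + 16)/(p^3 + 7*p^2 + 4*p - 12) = (p^2 - 16)/(p^2 + 8*p + 12)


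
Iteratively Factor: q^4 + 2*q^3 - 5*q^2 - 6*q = (q)*(q^3 + 2*q^2 - 5*q - 6) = q*(q - 2)*(q^2 + 4*q + 3) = q*(q - 2)*(q + 3)*(q + 1)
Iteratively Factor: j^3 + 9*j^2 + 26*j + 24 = (j + 3)*(j^2 + 6*j + 8) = (j + 3)*(j + 4)*(j + 2)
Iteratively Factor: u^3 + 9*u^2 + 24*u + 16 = (u + 4)*(u^2 + 5*u + 4) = (u + 1)*(u + 4)*(u + 4)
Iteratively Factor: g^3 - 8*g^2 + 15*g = (g - 5)*(g^2 - 3*g) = (g - 5)*(g - 3)*(g)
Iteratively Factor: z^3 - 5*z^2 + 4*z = (z)*(z^2 - 5*z + 4) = z*(z - 4)*(z - 1)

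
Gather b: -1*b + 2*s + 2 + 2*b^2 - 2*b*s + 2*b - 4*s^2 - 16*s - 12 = 2*b^2 + b*(1 - 2*s) - 4*s^2 - 14*s - 10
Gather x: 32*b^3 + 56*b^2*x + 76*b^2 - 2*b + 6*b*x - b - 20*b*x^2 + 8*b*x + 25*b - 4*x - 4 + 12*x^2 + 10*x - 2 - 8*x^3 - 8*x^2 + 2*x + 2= 32*b^3 + 76*b^2 + 22*b - 8*x^3 + x^2*(4 - 20*b) + x*(56*b^2 + 14*b + 8) - 4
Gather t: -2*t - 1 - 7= -2*t - 8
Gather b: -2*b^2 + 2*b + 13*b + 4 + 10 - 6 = -2*b^2 + 15*b + 8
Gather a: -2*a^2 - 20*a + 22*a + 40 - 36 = -2*a^2 + 2*a + 4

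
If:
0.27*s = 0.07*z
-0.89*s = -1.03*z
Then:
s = 0.00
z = 0.00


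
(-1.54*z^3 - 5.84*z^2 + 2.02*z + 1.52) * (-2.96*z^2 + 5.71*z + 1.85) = 4.5584*z^5 + 8.493*z^4 - 42.1746*z^3 - 3.769*z^2 + 12.4162*z + 2.812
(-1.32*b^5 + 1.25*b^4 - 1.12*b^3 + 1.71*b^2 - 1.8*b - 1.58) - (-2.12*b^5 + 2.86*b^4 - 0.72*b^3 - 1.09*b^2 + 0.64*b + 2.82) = 0.8*b^5 - 1.61*b^4 - 0.4*b^3 + 2.8*b^2 - 2.44*b - 4.4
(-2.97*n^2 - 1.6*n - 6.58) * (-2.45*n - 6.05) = 7.2765*n^3 + 21.8885*n^2 + 25.801*n + 39.809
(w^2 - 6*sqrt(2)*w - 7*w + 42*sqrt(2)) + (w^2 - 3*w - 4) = 2*w^2 - 10*w - 6*sqrt(2)*w - 4 + 42*sqrt(2)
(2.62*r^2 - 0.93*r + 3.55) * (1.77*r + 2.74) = 4.6374*r^3 + 5.5327*r^2 + 3.7353*r + 9.727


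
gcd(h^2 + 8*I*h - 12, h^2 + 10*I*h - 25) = 1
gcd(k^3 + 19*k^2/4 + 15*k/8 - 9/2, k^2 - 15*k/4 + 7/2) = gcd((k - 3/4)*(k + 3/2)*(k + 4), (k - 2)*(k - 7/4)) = 1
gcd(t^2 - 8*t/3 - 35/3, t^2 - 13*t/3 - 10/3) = t - 5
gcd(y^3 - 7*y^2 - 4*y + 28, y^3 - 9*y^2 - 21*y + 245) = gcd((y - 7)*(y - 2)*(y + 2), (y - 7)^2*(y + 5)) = y - 7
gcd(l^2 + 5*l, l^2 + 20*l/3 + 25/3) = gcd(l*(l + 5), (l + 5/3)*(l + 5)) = l + 5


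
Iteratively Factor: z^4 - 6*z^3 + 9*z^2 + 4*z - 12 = (z - 3)*(z^3 - 3*z^2 + 4) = (z - 3)*(z - 2)*(z^2 - z - 2) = (z - 3)*(z - 2)^2*(z + 1)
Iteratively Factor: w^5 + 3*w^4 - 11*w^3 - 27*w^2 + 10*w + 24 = (w + 2)*(w^4 + w^3 - 13*w^2 - w + 12) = (w + 1)*(w + 2)*(w^3 - 13*w + 12) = (w - 3)*(w + 1)*(w + 2)*(w^2 + 3*w - 4) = (w - 3)*(w - 1)*(w + 1)*(w + 2)*(w + 4)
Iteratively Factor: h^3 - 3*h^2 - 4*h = (h + 1)*(h^2 - 4*h) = (h - 4)*(h + 1)*(h)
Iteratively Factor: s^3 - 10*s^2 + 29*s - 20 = (s - 5)*(s^2 - 5*s + 4) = (s - 5)*(s - 4)*(s - 1)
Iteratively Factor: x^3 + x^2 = (x)*(x^2 + x) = x^2*(x + 1)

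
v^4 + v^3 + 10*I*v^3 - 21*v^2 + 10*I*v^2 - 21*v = v*(v + 1)*(v + 3*I)*(v + 7*I)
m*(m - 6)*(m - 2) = m^3 - 8*m^2 + 12*m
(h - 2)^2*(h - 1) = h^3 - 5*h^2 + 8*h - 4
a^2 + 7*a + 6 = (a + 1)*(a + 6)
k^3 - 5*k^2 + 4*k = k*(k - 4)*(k - 1)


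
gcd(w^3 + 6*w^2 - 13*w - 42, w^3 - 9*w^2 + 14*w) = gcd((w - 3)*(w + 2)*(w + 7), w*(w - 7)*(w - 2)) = 1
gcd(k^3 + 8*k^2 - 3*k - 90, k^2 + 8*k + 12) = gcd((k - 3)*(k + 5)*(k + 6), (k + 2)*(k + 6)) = k + 6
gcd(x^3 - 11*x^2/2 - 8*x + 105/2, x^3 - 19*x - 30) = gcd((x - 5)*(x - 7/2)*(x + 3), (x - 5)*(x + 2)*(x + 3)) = x^2 - 2*x - 15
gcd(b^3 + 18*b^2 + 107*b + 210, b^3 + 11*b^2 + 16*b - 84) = b^2 + 13*b + 42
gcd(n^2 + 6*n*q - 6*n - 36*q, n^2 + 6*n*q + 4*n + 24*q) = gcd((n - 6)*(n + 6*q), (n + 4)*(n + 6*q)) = n + 6*q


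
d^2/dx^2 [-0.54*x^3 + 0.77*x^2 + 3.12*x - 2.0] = 1.54 - 3.24*x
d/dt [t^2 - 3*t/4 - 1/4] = 2*t - 3/4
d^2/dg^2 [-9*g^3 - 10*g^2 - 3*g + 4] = -54*g - 20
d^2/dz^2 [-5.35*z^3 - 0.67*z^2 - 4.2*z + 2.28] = -32.1*z - 1.34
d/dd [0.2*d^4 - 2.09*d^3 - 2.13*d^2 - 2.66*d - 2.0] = 0.8*d^3 - 6.27*d^2 - 4.26*d - 2.66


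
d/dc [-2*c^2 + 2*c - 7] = 2 - 4*c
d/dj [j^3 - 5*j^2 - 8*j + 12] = 3*j^2 - 10*j - 8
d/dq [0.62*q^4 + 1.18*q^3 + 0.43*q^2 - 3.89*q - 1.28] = 2.48*q^3 + 3.54*q^2 + 0.86*q - 3.89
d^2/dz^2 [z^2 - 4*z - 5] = 2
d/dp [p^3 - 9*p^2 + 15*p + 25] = 3*p^2 - 18*p + 15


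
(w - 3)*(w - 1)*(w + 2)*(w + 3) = w^4 + w^3 - 11*w^2 - 9*w + 18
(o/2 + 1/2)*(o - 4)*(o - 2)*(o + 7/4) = o^4/2 - 13*o^3/8 - 27*o^2/8 + 23*o/4 + 7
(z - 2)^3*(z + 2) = z^4 - 4*z^3 + 16*z - 16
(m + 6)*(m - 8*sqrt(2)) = m^2 - 8*sqrt(2)*m + 6*m - 48*sqrt(2)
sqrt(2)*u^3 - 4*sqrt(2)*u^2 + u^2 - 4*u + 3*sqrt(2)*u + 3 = (u - 3)*(u - 1)*(sqrt(2)*u + 1)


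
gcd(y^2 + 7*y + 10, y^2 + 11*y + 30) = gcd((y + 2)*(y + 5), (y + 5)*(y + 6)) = y + 5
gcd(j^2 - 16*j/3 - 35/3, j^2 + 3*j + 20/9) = j + 5/3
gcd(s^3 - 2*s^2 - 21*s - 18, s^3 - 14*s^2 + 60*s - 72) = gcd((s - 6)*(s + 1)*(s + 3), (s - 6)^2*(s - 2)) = s - 6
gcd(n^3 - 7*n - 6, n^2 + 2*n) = n + 2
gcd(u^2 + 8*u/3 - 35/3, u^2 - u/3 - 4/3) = 1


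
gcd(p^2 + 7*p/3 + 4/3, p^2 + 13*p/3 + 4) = p + 4/3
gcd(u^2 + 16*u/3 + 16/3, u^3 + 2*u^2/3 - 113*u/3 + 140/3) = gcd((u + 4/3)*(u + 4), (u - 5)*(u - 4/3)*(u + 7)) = 1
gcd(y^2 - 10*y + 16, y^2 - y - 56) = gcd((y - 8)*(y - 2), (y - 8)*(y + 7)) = y - 8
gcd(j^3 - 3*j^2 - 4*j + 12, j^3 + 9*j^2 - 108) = j - 3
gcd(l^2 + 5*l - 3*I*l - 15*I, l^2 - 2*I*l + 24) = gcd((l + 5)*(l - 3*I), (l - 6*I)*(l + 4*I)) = 1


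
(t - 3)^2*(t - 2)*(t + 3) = t^4 - 5*t^3 - 3*t^2 + 45*t - 54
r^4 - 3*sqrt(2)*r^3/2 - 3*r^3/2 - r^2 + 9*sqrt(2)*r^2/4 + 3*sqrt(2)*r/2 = r*(r - 2)*(r + 1/2)*(r - 3*sqrt(2)/2)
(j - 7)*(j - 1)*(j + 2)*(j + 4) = j^4 - 2*j^3 - 33*j^2 - 22*j + 56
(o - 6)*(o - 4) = o^2 - 10*o + 24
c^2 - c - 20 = (c - 5)*(c + 4)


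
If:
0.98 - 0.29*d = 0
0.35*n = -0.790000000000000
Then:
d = 3.38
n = -2.26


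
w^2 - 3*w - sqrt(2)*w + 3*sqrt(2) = (w - 3)*(w - sqrt(2))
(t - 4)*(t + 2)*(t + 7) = t^3 + 5*t^2 - 22*t - 56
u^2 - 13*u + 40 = (u - 8)*(u - 5)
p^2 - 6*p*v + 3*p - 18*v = (p + 3)*(p - 6*v)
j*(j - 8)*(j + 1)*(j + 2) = j^4 - 5*j^3 - 22*j^2 - 16*j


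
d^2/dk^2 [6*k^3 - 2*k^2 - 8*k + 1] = 36*k - 4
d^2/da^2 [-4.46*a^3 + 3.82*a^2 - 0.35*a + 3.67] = 7.64 - 26.76*a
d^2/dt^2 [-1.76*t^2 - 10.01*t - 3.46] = -3.52000000000000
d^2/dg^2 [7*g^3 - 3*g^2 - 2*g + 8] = 42*g - 6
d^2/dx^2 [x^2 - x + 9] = 2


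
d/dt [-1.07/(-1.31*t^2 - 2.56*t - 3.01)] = (-2.8034*t - 2.7392)/(1.31*t^2 + 2.56*t + 3.01)^2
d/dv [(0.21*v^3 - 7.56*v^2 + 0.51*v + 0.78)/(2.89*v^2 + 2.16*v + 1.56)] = (0.6069*v^4 + 0.907199999999996*v^3 - 16.8207*v^2 - 28.0956*v - 0.8892)/(8.3521*v^4 + 12.4848*v^3 + 13.6824*v^2 + 6.7392*v + 2.4336)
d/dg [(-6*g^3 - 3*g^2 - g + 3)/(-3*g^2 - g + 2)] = (18*g^4 + 12*g^3 - 36*g^2 + 6*g + 1)/(9*g^4 + 6*g^3 - 11*g^2 - 4*g + 4)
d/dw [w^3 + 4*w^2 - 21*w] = 3*w^2 + 8*w - 21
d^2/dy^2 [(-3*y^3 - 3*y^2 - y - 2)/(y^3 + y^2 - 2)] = 2*(-3*y^5 - 51*y^4 - 65*y^3 - 36*y^2 - 54*y - 16)/(y^9 + 3*y^8 + 3*y^7 - 5*y^6 - 12*y^5 - 6*y^4 + 12*y^3 + 12*y^2 - 8)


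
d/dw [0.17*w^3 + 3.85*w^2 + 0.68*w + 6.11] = 0.51*w^2 + 7.7*w + 0.68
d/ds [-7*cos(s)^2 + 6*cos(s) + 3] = 2*(7*cos(s) - 3)*sin(s)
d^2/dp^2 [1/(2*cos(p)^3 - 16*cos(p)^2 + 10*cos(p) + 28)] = ((23*cos(p) - 64*cos(2*p) + 9*cos(3*p))*(cos(p)^3 - 8*cos(p)^2 + 5*cos(p) + 14)/8 + (3*cos(p)^2 - 16*cos(p) + 5)^2*sin(p)^2)/(cos(p)^3 - 8*cos(p)^2 + 5*cos(p) + 14)^3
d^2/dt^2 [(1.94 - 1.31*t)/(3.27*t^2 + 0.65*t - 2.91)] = (-(1.31*t - 1.94)*(6.54*t + 0.65)*(13.08*t + 1.3) + (25.7022*t - 10.9846)*(3.27*t^2 + 0.65*t - 2.91))/(3.27*t^2 + 0.65*t - 2.91)^3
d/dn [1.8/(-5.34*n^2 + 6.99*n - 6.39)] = (19.224*n - 12.582)/(5.34*n^2 - 6.99*n + 6.39)^2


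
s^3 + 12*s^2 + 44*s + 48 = (s + 2)*(s + 4)*(s + 6)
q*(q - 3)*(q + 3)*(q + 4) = q^4 + 4*q^3 - 9*q^2 - 36*q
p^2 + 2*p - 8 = (p - 2)*(p + 4)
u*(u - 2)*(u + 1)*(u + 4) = u^4 + 3*u^3 - 6*u^2 - 8*u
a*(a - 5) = a^2 - 5*a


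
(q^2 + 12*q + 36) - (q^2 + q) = 11*q + 36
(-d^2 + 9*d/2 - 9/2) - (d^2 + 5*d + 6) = -2*d^2 - d/2 - 21/2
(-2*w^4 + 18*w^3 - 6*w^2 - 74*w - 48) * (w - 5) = -2*w^5 + 28*w^4 - 96*w^3 - 44*w^2 + 322*w + 240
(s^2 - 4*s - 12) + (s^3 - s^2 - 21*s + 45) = s^3 - 25*s + 33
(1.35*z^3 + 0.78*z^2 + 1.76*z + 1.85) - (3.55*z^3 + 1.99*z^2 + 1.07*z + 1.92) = -2.2*z^3 - 1.21*z^2 + 0.69*z - 0.0699999999999998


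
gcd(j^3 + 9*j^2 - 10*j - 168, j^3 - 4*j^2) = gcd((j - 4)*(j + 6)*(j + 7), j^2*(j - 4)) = j - 4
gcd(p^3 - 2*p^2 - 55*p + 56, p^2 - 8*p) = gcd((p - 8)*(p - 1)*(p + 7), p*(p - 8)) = p - 8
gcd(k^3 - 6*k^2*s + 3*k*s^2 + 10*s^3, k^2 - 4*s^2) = -k + 2*s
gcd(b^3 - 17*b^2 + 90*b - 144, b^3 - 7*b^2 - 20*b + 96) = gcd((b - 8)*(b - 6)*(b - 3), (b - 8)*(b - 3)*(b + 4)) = b^2 - 11*b + 24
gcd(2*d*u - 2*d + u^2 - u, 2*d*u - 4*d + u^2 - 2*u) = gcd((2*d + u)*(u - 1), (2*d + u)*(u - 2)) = 2*d + u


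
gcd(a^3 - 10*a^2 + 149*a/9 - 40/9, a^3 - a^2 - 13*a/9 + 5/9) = a^2 - 2*a + 5/9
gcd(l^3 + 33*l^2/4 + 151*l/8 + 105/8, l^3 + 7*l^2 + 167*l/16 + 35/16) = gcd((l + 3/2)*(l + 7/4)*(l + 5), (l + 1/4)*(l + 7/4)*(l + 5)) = l^2 + 27*l/4 + 35/4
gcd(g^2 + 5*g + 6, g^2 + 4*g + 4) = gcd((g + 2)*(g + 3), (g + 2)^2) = g + 2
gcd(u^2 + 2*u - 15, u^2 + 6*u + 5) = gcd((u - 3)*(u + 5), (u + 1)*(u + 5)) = u + 5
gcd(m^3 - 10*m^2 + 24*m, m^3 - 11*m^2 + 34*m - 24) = m^2 - 10*m + 24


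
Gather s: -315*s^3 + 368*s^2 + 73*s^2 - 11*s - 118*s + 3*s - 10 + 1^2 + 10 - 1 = -315*s^3 + 441*s^2 - 126*s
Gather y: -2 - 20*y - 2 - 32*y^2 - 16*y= -32*y^2 - 36*y - 4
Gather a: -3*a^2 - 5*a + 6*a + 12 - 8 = -3*a^2 + a + 4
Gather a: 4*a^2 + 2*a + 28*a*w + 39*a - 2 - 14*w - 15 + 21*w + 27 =4*a^2 + a*(28*w + 41) + 7*w + 10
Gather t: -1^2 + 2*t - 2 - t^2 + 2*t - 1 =-t^2 + 4*t - 4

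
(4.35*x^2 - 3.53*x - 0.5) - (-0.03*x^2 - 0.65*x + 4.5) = 4.38*x^2 - 2.88*x - 5.0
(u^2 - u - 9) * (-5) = -5*u^2 + 5*u + 45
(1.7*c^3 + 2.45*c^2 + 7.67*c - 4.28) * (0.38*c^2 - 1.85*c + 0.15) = 0.646*c^5 - 2.214*c^4 - 1.3629*c^3 - 15.4484*c^2 + 9.0685*c - 0.642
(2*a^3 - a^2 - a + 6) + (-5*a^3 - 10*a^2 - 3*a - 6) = -3*a^3 - 11*a^2 - 4*a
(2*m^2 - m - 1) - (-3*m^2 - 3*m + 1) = 5*m^2 + 2*m - 2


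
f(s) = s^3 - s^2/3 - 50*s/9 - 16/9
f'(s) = 3*s^2 - 2*s/3 - 50/9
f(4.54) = 59.71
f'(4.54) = 53.25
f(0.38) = -3.88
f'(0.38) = -5.38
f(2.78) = 1.69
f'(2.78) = 15.78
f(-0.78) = 1.88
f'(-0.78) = -3.21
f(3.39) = 14.52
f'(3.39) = 26.66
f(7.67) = 387.22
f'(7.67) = 165.82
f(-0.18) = -0.79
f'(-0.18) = -5.34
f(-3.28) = -22.43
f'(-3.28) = 28.91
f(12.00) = 1611.56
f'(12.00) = 418.44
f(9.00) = 650.22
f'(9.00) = 231.44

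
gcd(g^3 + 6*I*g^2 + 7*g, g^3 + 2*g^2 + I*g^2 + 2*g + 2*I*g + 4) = g - I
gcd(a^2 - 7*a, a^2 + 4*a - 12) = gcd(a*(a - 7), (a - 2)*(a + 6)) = 1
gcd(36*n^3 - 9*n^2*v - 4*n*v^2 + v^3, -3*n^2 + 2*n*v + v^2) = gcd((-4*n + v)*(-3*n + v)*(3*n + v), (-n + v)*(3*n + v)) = 3*n + v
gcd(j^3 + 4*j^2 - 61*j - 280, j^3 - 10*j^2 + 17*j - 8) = j - 8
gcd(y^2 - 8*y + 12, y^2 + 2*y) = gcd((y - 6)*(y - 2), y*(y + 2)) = 1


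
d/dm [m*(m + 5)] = 2*m + 5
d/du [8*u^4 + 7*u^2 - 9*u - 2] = 32*u^3 + 14*u - 9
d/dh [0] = 0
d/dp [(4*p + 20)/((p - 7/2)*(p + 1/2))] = 16*(-4*p^2 - 40*p + 53)/(16*p^4 - 96*p^3 + 88*p^2 + 168*p + 49)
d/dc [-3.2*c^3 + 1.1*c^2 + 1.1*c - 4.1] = -9.6*c^2 + 2.2*c + 1.1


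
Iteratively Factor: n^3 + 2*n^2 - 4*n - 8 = (n + 2)*(n^2 - 4) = (n - 2)*(n + 2)*(n + 2)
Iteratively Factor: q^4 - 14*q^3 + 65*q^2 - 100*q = (q - 5)*(q^3 - 9*q^2 + 20*q) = (q - 5)*(q - 4)*(q^2 - 5*q) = q*(q - 5)*(q - 4)*(q - 5)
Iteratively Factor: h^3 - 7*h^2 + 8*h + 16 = (h - 4)*(h^2 - 3*h - 4) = (h - 4)^2*(h + 1)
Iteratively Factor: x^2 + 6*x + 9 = (x + 3)*(x + 3)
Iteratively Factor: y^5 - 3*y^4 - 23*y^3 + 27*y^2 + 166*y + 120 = (y - 4)*(y^4 + y^3 - 19*y^2 - 49*y - 30) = (y - 4)*(y + 1)*(y^3 - 19*y - 30) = (y - 4)*(y + 1)*(y + 2)*(y^2 - 2*y - 15) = (y - 5)*(y - 4)*(y + 1)*(y + 2)*(y + 3)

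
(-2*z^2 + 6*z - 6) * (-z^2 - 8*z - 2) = 2*z^4 + 10*z^3 - 38*z^2 + 36*z + 12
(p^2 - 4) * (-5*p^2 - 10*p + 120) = -5*p^4 - 10*p^3 + 140*p^2 + 40*p - 480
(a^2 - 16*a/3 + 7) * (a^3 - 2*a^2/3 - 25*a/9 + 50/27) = a^5 - 6*a^4 + 70*a^3/9 + 12*a^2 - 2375*a/81 + 350/27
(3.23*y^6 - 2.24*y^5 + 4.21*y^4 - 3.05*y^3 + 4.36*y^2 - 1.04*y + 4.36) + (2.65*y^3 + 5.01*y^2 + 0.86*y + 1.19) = 3.23*y^6 - 2.24*y^5 + 4.21*y^4 - 0.4*y^3 + 9.37*y^2 - 0.18*y + 5.55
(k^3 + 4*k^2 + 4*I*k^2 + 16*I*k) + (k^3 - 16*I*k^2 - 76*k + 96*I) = 2*k^3 + 4*k^2 - 12*I*k^2 - 76*k + 16*I*k + 96*I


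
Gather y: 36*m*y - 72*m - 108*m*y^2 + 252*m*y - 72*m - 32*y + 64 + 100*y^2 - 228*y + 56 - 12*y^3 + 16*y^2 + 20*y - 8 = -144*m - 12*y^3 + y^2*(116 - 108*m) + y*(288*m - 240) + 112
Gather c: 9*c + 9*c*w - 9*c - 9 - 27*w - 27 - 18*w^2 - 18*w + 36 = 9*c*w - 18*w^2 - 45*w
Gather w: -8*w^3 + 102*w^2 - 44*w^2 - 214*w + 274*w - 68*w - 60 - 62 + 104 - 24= -8*w^3 + 58*w^2 - 8*w - 42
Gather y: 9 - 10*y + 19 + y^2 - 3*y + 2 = y^2 - 13*y + 30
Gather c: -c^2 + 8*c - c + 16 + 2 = -c^2 + 7*c + 18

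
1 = 1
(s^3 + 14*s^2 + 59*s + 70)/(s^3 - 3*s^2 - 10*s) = (s^2 + 12*s + 35)/(s*(s - 5))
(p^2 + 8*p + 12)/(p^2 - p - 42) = (p + 2)/(p - 7)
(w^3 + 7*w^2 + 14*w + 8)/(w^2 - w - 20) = (w^2 + 3*w + 2)/(w - 5)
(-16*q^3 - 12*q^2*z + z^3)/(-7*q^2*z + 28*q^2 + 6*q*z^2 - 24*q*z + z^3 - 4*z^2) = (16*q^3 + 12*q^2*z - z^3)/(7*q^2*z - 28*q^2 - 6*q*z^2 + 24*q*z - z^3 + 4*z^2)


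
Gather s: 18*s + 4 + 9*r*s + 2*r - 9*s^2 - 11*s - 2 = 2*r - 9*s^2 + s*(9*r + 7) + 2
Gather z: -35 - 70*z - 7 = -70*z - 42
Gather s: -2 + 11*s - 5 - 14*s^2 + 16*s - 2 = -14*s^2 + 27*s - 9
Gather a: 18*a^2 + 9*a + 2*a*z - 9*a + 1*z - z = 18*a^2 + 2*a*z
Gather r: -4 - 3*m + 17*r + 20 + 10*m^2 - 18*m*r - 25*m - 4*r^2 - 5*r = 10*m^2 - 28*m - 4*r^2 + r*(12 - 18*m) + 16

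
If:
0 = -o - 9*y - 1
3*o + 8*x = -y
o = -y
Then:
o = 1/8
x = -1/32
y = -1/8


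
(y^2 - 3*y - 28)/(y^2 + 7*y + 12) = (y - 7)/(y + 3)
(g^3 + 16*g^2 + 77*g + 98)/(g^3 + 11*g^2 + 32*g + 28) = (g + 7)/(g + 2)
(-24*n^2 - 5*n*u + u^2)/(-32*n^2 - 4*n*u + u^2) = (3*n + u)/(4*n + u)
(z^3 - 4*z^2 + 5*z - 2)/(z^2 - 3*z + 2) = z - 1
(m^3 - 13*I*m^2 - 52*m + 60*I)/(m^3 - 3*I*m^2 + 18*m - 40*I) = (m - 6*I)/(m + 4*I)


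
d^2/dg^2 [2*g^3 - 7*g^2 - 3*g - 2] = 12*g - 14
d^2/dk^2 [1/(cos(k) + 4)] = (sin(k)^2 + 4*cos(k) + 1)/(cos(k) + 4)^3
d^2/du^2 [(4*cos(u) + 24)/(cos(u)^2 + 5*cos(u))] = 4*(-19*sin(u)^4/cos(u)^3 + sin(u)^2 - 89 - 152/cos(u) + 180/cos(u)^2 + 319/cos(u)^3)/(cos(u) + 5)^3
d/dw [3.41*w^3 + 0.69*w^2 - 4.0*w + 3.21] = 10.23*w^2 + 1.38*w - 4.0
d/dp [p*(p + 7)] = 2*p + 7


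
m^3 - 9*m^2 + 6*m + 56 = (m - 7)*(m - 4)*(m + 2)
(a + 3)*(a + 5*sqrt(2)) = a^2 + 3*a + 5*sqrt(2)*a + 15*sqrt(2)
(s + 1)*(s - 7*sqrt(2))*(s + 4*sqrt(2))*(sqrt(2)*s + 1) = sqrt(2)*s^4 - 5*s^3 + sqrt(2)*s^3 - 59*sqrt(2)*s^2 - 5*s^2 - 59*sqrt(2)*s - 56*s - 56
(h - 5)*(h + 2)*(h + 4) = h^3 + h^2 - 22*h - 40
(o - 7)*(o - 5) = o^2 - 12*o + 35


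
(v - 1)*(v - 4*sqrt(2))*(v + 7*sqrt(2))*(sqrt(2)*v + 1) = sqrt(2)*v^4 - sqrt(2)*v^3 + 7*v^3 - 53*sqrt(2)*v^2 - 7*v^2 - 56*v + 53*sqrt(2)*v + 56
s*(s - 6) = s^2 - 6*s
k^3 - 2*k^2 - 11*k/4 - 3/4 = (k - 3)*(k + 1/2)^2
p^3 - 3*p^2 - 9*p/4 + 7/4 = (p - 7/2)*(p - 1/2)*(p + 1)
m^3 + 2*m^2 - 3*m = m*(m - 1)*(m + 3)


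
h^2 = h^2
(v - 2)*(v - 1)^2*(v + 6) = v^4 + 2*v^3 - 19*v^2 + 28*v - 12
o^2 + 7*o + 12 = (o + 3)*(o + 4)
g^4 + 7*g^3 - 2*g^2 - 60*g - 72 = (g - 3)*(g + 2)^2*(g + 6)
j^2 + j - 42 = (j - 6)*(j + 7)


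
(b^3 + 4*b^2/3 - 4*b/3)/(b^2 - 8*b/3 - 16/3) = b*(-3*b^2 - 4*b + 4)/(-3*b^2 + 8*b + 16)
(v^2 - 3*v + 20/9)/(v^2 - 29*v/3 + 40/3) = (v - 4/3)/(v - 8)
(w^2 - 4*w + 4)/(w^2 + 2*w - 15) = (w^2 - 4*w + 4)/(w^2 + 2*w - 15)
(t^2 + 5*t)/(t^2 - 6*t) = (t + 5)/(t - 6)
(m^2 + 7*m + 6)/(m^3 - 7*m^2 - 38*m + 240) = (m + 1)/(m^2 - 13*m + 40)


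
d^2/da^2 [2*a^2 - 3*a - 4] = 4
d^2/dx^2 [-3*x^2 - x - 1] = -6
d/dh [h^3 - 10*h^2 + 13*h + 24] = 3*h^2 - 20*h + 13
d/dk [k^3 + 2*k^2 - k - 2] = 3*k^2 + 4*k - 1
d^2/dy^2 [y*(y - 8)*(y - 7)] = 6*y - 30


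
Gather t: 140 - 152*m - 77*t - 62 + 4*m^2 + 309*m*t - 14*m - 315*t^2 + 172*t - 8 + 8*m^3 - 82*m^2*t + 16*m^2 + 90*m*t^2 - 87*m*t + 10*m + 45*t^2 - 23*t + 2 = 8*m^3 + 20*m^2 - 156*m + t^2*(90*m - 270) + t*(-82*m^2 + 222*m + 72) + 72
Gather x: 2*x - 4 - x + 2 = x - 2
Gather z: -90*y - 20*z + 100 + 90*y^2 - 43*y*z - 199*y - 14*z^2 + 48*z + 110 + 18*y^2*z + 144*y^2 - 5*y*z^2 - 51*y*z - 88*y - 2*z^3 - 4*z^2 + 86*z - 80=234*y^2 - 377*y - 2*z^3 + z^2*(-5*y - 18) + z*(18*y^2 - 94*y + 114) + 130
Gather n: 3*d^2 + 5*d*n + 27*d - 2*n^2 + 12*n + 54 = 3*d^2 + 27*d - 2*n^2 + n*(5*d + 12) + 54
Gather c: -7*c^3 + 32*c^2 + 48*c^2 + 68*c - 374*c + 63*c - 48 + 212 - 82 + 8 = -7*c^3 + 80*c^2 - 243*c + 90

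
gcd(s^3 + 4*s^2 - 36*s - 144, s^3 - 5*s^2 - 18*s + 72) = s^2 - 2*s - 24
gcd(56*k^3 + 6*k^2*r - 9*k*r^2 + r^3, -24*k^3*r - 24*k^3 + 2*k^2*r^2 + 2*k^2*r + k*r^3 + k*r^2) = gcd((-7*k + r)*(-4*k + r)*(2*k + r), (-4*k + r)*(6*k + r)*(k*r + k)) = -4*k + r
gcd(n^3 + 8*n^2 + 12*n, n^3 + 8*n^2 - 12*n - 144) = n + 6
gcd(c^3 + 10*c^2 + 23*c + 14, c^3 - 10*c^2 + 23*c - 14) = 1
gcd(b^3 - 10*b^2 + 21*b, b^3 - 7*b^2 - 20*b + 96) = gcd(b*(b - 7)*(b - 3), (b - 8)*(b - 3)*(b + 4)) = b - 3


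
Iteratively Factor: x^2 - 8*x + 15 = (x - 5)*(x - 3)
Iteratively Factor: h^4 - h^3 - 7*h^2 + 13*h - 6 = (h + 3)*(h^3 - 4*h^2 + 5*h - 2) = (h - 2)*(h + 3)*(h^2 - 2*h + 1) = (h - 2)*(h - 1)*(h + 3)*(h - 1)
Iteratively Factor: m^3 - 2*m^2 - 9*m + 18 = (m - 3)*(m^2 + m - 6) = (m - 3)*(m + 3)*(m - 2)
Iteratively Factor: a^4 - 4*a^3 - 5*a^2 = (a - 5)*(a^3 + a^2) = a*(a - 5)*(a^2 + a) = a*(a - 5)*(a + 1)*(a)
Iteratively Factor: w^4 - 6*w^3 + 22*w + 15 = (w - 3)*(w^3 - 3*w^2 - 9*w - 5) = (w - 3)*(w + 1)*(w^2 - 4*w - 5) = (w - 3)*(w + 1)^2*(w - 5)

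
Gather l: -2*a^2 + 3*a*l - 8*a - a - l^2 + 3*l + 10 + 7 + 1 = -2*a^2 - 9*a - l^2 + l*(3*a + 3) + 18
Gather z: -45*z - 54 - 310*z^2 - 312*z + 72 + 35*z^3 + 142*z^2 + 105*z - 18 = 35*z^3 - 168*z^2 - 252*z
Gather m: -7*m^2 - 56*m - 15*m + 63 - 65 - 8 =-7*m^2 - 71*m - 10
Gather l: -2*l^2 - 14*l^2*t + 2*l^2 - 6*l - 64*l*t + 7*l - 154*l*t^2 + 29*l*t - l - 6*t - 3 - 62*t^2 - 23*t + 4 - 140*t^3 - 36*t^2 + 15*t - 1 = -14*l^2*t + l*(-154*t^2 - 35*t) - 140*t^3 - 98*t^2 - 14*t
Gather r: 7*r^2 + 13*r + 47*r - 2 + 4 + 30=7*r^2 + 60*r + 32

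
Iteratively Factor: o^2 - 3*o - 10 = (o - 5)*(o + 2)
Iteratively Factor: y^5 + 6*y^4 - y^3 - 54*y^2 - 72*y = (y + 2)*(y^4 + 4*y^3 - 9*y^2 - 36*y) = (y - 3)*(y + 2)*(y^3 + 7*y^2 + 12*y) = (y - 3)*(y + 2)*(y + 4)*(y^2 + 3*y) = y*(y - 3)*(y + 2)*(y + 4)*(y + 3)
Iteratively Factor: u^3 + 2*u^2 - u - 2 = (u + 2)*(u^2 - 1) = (u - 1)*(u + 2)*(u + 1)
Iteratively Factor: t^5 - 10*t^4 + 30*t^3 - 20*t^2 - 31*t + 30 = (t + 1)*(t^4 - 11*t^3 + 41*t^2 - 61*t + 30) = (t - 2)*(t + 1)*(t^3 - 9*t^2 + 23*t - 15) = (t - 2)*(t - 1)*(t + 1)*(t^2 - 8*t + 15) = (t - 5)*(t - 2)*(t - 1)*(t + 1)*(t - 3)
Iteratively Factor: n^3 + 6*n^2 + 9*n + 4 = (n + 1)*(n^2 + 5*n + 4) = (n + 1)*(n + 4)*(n + 1)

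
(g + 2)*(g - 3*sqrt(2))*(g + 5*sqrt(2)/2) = g^3 - sqrt(2)*g^2/2 + 2*g^2 - 15*g - sqrt(2)*g - 30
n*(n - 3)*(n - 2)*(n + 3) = n^4 - 2*n^3 - 9*n^2 + 18*n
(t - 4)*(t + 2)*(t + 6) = t^3 + 4*t^2 - 20*t - 48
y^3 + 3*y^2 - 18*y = y*(y - 3)*(y + 6)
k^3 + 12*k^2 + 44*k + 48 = (k + 2)*(k + 4)*(k + 6)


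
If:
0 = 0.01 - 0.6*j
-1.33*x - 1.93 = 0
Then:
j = 0.02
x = -1.45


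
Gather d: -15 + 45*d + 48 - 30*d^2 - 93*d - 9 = -30*d^2 - 48*d + 24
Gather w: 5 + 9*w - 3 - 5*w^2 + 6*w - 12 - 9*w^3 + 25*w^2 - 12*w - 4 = -9*w^3 + 20*w^2 + 3*w - 14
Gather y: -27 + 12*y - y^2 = -y^2 + 12*y - 27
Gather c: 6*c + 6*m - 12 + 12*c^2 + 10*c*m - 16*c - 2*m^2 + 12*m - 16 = 12*c^2 + c*(10*m - 10) - 2*m^2 + 18*m - 28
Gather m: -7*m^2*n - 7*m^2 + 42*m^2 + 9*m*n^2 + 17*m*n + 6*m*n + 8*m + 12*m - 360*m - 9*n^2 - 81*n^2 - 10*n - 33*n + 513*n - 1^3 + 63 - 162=m^2*(35 - 7*n) + m*(9*n^2 + 23*n - 340) - 90*n^2 + 470*n - 100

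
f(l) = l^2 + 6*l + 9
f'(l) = 2*l + 6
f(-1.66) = 1.80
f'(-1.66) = 2.68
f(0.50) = 12.25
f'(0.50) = 7.00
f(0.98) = 15.84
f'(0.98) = 7.96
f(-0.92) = 4.33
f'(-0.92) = 4.16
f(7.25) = 105.06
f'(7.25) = 20.50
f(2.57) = 31.02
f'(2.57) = 11.14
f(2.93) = 35.16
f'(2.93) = 11.86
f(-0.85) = 4.62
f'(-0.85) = 4.30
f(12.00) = 225.00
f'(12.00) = 30.00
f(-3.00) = 0.00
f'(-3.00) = 0.00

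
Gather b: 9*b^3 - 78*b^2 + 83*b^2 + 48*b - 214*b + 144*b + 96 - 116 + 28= 9*b^3 + 5*b^2 - 22*b + 8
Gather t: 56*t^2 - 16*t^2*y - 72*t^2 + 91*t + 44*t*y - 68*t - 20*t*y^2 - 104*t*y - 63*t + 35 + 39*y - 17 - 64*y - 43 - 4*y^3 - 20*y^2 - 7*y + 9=t^2*(-16*y - 16) + t*(-20*y^2 - 60*y - 40) - 4*y^3 - 20*y^2 - 32*y - 16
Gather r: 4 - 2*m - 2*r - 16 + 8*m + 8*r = 6*m + 6*r - 12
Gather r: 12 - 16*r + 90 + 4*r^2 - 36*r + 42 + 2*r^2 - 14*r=6*r^2 - 66*r + 144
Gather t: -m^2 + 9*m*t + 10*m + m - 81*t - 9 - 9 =-m^2 + 11*m + t*(9*m - 81) - 18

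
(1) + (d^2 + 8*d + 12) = d^2 + 8*d + 13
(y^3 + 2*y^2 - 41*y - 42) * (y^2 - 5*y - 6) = y^5 - 3*y^4 - 57*y^3 + 151*y^2 + 456*y + 252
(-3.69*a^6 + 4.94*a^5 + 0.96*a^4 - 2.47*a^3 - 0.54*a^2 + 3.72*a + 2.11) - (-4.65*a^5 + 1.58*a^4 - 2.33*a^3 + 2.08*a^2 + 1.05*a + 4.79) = -3.69*a^6 + 9.59*a^5 - 0.62*a^4 - 0.14*a^3 - 2.62*a^2 + 2.67*a - 2.68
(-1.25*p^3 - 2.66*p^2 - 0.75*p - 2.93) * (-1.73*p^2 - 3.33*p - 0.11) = 2.1625*p^5 + 8.7643*p^4 + 10.2928*p^3 + 7.859*p^2 + 9.8394*p + 0.3223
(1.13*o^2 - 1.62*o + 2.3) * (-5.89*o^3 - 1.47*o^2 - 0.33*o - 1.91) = -6.6557*o^5 + 7.8807*o^4 - 11.5385*o^3 - 5.0047*o^2 + 2.3352*o - 4.393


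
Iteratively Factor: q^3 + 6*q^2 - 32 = (q + 4)*(q^2 + 2*q - 8) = (q - 2)*(q + 4)*(q + 4)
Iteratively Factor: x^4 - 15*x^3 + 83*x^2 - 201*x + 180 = (x - 3)*(x^3 - 12*x^2 + 47*x - 60) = (x - 4)*(x - 3)*(x^2 - 8*x + 15) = (x - 4)*(x - 3)^2*(x - 5)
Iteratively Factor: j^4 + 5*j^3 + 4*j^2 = (j)*(j^3 + 5*j^2 + 4*j) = j*(j + 4)*(j^2 + j) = j^2*(j + 4)*(j + 1)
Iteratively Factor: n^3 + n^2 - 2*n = (n + 2)*(n^2 - n) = (n - 1)*(n + 2)*(n)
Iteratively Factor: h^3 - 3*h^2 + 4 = (h - 2)*(h^2 - h - 2) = (h - 2)^2*(h + 1)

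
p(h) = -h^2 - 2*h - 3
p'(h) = -2*h - 2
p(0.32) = -3.74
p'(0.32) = -2.64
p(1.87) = -10.24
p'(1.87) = -5.74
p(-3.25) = -7.06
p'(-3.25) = 4.50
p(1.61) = -8.81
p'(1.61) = -5.22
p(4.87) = -36.46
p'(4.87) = -11.74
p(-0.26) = -2.55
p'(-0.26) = -1.48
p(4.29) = -29.98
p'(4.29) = -10.58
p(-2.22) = -3.49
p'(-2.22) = 2.44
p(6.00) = -51.00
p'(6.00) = -14.00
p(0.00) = -3.00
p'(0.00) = -2.00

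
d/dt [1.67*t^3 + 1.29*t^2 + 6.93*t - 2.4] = 5.01*t^2 + 2.58*t + 6.93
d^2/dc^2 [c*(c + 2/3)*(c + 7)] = 6*c + 46/3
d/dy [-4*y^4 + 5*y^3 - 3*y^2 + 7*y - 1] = -16*y^3 + 15*y^2 - 6*y + 7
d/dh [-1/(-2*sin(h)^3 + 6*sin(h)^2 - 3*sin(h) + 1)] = 3*(4*sin(h) + cos(2*h) - 2)*cos(h)/(2*sin(h)^3 - 6*sin(h)^2 + 3*sin(h) - 1)^2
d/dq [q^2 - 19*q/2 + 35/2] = 2*q - 19/2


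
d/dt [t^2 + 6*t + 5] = 2*t + 6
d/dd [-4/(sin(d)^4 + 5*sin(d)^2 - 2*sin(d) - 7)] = 8*(2*sin(d)^3 + 5*sin(d) - 1)*cos(d)/(sin(d)^4 + 5*sin(d)^2 - 2*sin(d) - 7)^2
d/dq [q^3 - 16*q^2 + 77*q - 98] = 3*q^2 - 32*q + 77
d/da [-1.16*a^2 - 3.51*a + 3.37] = -2.32*a - 3.51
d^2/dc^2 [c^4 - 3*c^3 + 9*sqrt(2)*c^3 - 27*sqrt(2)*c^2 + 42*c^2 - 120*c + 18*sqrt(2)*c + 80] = 12*c^2 - 18*c + 54*sqrt(2)*c - 54*sqrt(2) + 84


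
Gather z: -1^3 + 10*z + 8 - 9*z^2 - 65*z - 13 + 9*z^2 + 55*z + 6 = 0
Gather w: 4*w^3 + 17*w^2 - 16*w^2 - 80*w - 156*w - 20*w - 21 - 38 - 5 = 4*w^3 + w^2 - 256*w - 64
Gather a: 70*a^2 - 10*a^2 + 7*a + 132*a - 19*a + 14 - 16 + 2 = 60*a^2 + 120*a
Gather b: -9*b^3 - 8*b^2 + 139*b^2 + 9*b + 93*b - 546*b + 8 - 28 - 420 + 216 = -9*b^3 + 131*b^2 - 444*b - 224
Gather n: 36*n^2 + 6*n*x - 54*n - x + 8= 36*n^2 + n*(6*x - 54) - x + 8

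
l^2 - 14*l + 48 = (l - 8)*(l - 6)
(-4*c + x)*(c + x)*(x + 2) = -4*c^2*x - 8*c^2 - 3*c*x^2 - 6*c*x + x^3 + 2*x^2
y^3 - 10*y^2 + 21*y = y*(y - 7)*(y - 3)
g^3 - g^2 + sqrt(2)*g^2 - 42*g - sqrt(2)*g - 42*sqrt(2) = (g - 7)*(g + 6)*(g + sqrt(2))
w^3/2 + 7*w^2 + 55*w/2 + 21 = (w/2 + 1/2)*(w + 6)*(w + 7)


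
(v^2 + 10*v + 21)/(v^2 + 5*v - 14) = (v + 3)/(v - 2)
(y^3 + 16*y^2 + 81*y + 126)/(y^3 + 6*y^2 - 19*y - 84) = (y + 6)/(y - 4)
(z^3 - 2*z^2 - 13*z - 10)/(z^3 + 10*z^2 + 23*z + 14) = (z - 5)/(z + 7)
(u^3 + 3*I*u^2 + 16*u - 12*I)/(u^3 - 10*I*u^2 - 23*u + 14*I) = (u + 6*I)/(u - 7*I)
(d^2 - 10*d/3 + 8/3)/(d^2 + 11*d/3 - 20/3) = (d - 2)/(d + 5)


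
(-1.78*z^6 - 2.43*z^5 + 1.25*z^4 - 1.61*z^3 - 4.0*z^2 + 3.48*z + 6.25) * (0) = 0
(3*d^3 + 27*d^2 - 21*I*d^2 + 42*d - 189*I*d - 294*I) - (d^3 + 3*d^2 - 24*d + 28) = 2*d^3 + 24*d^2 - 21*I*d^2 + 66*d - 189*I*d - 28 - 294*I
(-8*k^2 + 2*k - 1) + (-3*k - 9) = -8*k^2 - k - 10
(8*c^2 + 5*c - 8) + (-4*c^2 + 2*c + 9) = 4*c^2 + 7*c + 1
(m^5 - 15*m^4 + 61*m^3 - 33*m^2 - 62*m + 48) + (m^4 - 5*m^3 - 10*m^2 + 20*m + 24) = m^5 - 14*m^4 + 56*m^3 - 43*m^2 - 42*m + 72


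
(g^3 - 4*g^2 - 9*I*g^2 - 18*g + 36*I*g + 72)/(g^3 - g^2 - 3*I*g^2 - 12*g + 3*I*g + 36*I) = (g - 6*I)/(g + 3)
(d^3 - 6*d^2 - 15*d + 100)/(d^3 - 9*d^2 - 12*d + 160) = (d - 5)/(d - 8)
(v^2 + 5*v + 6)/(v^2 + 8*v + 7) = (v^2 + 5*v + 6)/(v^2 + 8*v + 7)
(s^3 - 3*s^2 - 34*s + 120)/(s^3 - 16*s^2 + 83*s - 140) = (s + 6)/(s - 7)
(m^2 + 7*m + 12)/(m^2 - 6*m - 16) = (m^2 + 7*m + 12)/(m^2 - 6*m - 16)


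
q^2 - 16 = (q - 4)*(q + 4)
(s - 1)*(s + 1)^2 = s^3 + s^2 - s - 1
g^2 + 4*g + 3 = (g + 1)*(g + 3)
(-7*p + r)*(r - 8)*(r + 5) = -7*p*r^2 + 21*p*r + 280*p + r^3 - 3*r^2 - 40*r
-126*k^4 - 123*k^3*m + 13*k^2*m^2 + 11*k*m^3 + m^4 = (-3*k + m)*(k + m)*(6*k + m)*(7*k + m)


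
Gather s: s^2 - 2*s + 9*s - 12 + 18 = s^2 + 7*s + 6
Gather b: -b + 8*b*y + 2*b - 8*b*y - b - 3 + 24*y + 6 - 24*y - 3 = 0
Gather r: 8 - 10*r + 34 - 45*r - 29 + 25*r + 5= 18 - 30*r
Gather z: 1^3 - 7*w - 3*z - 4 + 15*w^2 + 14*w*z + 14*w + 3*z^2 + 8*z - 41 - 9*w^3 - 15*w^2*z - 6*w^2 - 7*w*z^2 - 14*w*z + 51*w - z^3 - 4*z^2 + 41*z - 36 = -9*w^3 + 9*w^2 + 58*w - z^3 + z^2*(-7*w - 1) + z*(46 - 15*w^2) - 80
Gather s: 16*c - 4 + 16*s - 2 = 16*c + 16*s - 6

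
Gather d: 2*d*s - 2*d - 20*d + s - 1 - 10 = d*(2*s - 22) + s - 11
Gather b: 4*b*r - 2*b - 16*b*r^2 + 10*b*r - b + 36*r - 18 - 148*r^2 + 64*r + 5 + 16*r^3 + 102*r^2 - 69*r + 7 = b*(-16*r^2 + 14*r - 3) + 16*r^3 - 46*r^2 + 31*r - 6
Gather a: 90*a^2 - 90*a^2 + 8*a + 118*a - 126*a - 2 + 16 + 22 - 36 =0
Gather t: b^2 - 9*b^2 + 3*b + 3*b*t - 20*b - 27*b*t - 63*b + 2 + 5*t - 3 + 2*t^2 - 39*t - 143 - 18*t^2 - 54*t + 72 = -8*b^2 - 80*b - 16*t^2 + t*(-24*b - 88) - 72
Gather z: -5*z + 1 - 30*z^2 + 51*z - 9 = -30*z^2 + 46*z - 8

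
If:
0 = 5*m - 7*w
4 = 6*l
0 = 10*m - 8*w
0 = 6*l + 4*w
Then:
No Solution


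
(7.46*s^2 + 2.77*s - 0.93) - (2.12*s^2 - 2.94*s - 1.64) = 5.34*s^2 + 5.71*s + 0.71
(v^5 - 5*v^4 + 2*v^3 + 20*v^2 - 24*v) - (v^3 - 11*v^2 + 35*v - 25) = v^5 - 5*v^4 + v^3 + 31*v^2 - 59*v + 25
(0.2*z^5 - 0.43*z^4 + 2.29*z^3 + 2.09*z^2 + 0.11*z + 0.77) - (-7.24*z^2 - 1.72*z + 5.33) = 0.2*z^5 - 0.43*z^4 + 2.29*z^3 + 9.33*z^2 + 1.83*z - 4.56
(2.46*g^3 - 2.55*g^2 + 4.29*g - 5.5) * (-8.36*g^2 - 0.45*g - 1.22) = -20.5656*g^5 + 20.211*g^4 - 37.7181*g^3 + 47.1605*g^2 - 2.7588*g + 6.71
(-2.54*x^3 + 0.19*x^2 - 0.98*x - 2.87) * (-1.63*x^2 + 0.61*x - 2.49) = 4.1402*x^5 - 1.8591*x^4 + 8.0379*x^3 + 3.6072*x^2 + 0.6895*x + 7.1463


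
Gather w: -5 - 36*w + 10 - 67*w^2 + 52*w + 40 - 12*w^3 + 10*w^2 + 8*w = -12*w^3 - 57*w^2 + 24*w + 45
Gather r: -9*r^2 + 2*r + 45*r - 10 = -9*r^2 + 47*r - 10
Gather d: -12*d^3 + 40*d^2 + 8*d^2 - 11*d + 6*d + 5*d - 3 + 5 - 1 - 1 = -12*d^3 + 48*d^2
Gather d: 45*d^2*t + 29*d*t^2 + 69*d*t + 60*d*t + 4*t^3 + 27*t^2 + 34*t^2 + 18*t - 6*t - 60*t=45*d^2*t + d*(29*t^2 + 129*t) + 4*t^3 + 61*t^2 - 48*t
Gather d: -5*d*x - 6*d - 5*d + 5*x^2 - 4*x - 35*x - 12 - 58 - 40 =d*(-5*x - 11) + 5*x^2 - 39*x - 110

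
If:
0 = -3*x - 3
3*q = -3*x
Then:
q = 1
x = -1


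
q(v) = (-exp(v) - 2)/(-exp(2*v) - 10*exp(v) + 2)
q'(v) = (-exp(v) - 2)*(2*exp(2*v) + 10*exp(v))/(-exp(2*v) - 10*exp(v) + 2)^2 - exp(v)/(-exp(2*v) - 10*exp(v) + 2)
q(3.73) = 0.02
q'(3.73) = -0.02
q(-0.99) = 1.28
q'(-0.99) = -2.55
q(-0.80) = 0.91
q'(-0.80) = -1.48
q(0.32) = 0.25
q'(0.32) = -0.22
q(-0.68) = 0.75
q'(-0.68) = -1.11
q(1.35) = 0.11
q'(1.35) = -0.08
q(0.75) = 0.17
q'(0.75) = -0.13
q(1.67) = 0.09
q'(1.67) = -0.06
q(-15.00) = -1.00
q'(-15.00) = 0.00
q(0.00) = 0.33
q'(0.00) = -0.33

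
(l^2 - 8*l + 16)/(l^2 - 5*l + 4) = (l - 4)/(l - 1)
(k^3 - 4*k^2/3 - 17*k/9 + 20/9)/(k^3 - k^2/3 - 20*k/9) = (k - 1)/k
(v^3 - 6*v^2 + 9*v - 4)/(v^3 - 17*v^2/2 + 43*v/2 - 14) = 2*(v - 1)/(2*v - 7)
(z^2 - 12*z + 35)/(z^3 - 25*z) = (z - 7)/(z*(z + 5))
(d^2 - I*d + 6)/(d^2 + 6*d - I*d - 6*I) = (d^2 - I*d + 6)/(d^2 + d*(6 - I) - 6*I)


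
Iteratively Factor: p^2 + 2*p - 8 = (p - 2)*(p + 4)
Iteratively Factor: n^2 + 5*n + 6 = (n + 2)*(n + 3)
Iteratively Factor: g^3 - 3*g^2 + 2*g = (g)*(g^2 - 3*g + 2) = g*(g - 1)*(g - 2)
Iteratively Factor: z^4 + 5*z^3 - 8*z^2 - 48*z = (z + 4)*(z^3 + z^2 - 12*z) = z*(z + 4)*(z^2 + z - 12) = z*(z - 3)*(z + 4)*(z + 4)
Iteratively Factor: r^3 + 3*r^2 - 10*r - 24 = (r - 3)*(r^2 + 6*r + 8) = (r - 3)*(r + 4)*(r + 2)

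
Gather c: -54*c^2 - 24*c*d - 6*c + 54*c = -54*c^2 + c*(48 - 24*d)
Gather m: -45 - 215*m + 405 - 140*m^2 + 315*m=-140*m^2 + 100*m + 360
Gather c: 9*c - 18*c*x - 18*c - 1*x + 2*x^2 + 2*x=c*(-18*x - 9) + 2*x^2 + x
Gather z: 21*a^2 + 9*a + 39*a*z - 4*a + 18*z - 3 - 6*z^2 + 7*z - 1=21*a^2 + 5*a - 6*z^2 + z*(39*a + 25) - 4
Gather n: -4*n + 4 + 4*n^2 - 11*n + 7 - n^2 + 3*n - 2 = 3*n^2 - 12*n + 9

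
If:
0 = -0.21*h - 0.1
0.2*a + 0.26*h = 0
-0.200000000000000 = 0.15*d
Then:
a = 0.62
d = -1.33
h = -0.48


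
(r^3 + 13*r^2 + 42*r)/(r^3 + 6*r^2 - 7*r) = (r + 6)/(r - 1)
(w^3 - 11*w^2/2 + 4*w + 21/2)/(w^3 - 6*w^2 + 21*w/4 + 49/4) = 2*(w - 3)/(2*w - 7)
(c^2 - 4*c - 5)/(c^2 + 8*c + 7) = (c - 5)/(c + 7)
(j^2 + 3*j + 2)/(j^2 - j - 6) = (j + 1)/(j - 3)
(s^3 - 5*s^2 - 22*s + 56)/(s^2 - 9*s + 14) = s + 4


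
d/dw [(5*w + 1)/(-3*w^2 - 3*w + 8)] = (15*w^2 + 6*w + 43)/(9*w^4 + 18*w^3 - 39*w^2 - 48*w + 64)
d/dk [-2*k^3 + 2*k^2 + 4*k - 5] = -6*k^2 + 4*k + 4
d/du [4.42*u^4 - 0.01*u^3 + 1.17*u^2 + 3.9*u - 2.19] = 17.68*u^3 - 0.03*u^2 + 2.34*u + 3.9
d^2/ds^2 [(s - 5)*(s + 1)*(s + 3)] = 6*s - 2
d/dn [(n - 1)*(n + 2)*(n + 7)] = 3*n^2 + 16*n + 5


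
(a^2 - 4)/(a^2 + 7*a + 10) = (a - 2)/(a + 5)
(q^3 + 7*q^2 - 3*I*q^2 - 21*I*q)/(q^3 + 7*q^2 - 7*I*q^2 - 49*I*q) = (q - 3*I)/(q - 7*I)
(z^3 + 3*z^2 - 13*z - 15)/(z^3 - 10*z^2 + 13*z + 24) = (z + 5)/(z - 8)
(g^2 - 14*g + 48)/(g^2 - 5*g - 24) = (g - 6)/(g + 3)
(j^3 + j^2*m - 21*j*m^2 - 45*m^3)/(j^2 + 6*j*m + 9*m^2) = j - 5*m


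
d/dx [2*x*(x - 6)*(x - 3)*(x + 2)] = 8*x^3 - 42*x^2 + 72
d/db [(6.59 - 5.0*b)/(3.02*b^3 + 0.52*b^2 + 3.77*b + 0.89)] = (30.2*b^3 - 57.1054*b^2 - 6.8536*b - 29.2943)/(9.1204*b^6 + 3.1408*b^5 + 23.0412*b^4 + 9.2964*b^3 + 15.1385*b^2 + 6.7106*b + 0.7921)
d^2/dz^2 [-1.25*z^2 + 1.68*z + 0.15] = -2.50000000000000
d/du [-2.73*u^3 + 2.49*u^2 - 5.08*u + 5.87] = -8.19*u^2 + 4.98*u - 5.08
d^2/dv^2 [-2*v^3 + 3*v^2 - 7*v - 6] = 6 - 12*v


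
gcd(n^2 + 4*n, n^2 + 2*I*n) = n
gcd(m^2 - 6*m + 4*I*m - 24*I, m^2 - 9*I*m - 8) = 1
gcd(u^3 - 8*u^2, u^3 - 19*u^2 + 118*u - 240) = u - 8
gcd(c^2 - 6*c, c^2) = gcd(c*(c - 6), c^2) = c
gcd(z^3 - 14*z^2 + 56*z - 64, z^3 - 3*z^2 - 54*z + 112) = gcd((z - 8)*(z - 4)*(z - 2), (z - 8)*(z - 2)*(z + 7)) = z^2 - 10*z + 16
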